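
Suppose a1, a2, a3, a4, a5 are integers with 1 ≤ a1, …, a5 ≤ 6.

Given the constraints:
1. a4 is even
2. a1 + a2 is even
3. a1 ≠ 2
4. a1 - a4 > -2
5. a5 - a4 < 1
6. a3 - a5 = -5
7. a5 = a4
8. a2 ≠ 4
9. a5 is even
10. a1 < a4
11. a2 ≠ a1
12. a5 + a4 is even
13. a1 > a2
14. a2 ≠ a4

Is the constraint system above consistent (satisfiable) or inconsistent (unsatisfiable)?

Satisfiable

Take a1 = 5, a2 = 1, a3 = 1, a4 = 6, a5 = 6. Then constraint 4: a1 - a4 = -1; constraint 5: a5 - a4 = 0, and every other listed constraint is also met.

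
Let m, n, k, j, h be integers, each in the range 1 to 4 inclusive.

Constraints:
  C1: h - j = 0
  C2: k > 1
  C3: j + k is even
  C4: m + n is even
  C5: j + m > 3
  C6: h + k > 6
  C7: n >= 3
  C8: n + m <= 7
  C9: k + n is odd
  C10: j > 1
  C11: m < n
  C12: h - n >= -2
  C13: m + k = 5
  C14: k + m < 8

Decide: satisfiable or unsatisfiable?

Satisfiable

Setting (m, n, k, j, h) = (1, 3, 4, 4, 4) satisfies everything: constraint 1: h - j = 0; constraint 5: j + m = 5, and the others follow.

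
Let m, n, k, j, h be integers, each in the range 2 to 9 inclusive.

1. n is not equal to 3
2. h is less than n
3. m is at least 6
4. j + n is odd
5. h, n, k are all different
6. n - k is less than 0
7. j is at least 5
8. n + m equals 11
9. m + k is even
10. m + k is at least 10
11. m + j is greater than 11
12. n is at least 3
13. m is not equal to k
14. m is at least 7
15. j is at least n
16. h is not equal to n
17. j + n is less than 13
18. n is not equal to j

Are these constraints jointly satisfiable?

Satisfiable

One satisfying assignment is m = 7, n = 4, k = 5, j = 7, h = 2.
For the less obvious constraints — constraint 6: n - k = -1; constraint 8: n + m = 11; constraint 10: m + k = 12 — and the others hold by inspection.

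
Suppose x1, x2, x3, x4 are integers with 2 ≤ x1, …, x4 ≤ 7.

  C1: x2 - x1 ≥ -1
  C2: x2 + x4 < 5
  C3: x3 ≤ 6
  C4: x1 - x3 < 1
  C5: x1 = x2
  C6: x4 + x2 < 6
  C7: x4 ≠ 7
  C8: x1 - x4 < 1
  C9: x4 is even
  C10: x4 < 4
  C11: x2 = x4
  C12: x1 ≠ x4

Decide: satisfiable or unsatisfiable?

From constraints 5 and 11, x1 = x2 = x4, so x1 = x4. But constraint 12 says x1 ≠ x4. Contradiction.

Unsatisfiable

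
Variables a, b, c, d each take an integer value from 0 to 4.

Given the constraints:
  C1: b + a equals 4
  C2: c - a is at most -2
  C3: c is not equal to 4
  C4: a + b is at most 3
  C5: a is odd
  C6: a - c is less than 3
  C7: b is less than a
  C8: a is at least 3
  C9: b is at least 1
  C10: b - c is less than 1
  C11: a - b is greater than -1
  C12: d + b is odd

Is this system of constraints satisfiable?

Unsatisfiable

From constraint 8: a ≥ 3. From constraint 9: b ≥ 1. Hence a + b ≥ 4. But constraint 4 requires a + b ≤ 3, and 3 < 4. Contradiction.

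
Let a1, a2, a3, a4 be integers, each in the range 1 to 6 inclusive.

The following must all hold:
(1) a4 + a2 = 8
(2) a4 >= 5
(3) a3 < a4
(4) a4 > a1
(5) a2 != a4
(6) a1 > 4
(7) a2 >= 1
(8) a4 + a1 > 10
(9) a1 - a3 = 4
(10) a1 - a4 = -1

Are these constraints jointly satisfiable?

Satisfiable

One satisfying assignment is a1 = 5, a2 = 2, a3 = 1, a4 = 6.
For the less obvious constraints — constraint 1: a4 + a2 = 8; constraint 8: a4 + a1 = 11 — and the others hold by inspection.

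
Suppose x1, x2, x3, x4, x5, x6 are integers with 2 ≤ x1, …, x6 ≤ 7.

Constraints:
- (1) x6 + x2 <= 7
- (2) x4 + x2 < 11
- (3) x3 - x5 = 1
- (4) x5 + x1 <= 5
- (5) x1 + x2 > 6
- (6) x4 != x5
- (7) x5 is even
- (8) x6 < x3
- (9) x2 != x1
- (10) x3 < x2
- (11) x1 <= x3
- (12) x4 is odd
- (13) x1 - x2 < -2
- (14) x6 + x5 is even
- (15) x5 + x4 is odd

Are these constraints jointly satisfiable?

Setting (x1, x2, x3, x4, x5, x6) = (2, 5, 3, 5, 2, 2) satisfies everything: constraint 1: x6 + x2 = 7; constraint 2: x4 + x2 = 10; constraint 3: x3 - x5 = 1, and the others follow.

Satisfiable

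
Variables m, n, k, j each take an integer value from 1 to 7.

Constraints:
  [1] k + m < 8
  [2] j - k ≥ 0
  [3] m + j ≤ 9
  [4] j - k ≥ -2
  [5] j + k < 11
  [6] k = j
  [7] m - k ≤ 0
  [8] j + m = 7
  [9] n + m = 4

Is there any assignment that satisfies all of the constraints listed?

Take m = 3, n = 1, k = 4, j = 4. Then constraint 1: k + m = 7; constraint 2: j - k = 0, and every other listed constraint is also met.

Satisfiable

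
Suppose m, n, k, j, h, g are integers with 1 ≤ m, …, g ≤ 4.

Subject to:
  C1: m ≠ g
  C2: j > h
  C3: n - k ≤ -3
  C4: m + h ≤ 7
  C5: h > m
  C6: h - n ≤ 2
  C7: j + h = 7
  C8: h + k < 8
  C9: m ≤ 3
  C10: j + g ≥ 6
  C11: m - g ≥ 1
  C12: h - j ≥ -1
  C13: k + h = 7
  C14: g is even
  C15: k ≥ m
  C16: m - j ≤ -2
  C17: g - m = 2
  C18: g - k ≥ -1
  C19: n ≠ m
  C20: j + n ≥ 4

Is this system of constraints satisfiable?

Unsatisfiable

Constraints 3, 6, 11, 12, 16, and 18 give n − h ≥ -2, h − j ≥ -1, j − m ≥ 2, m − g ≥ 1, g − k ≥ -1, k − n ≥ 3.
Adding all 6 inequalities: the left sides telescope to 0, and the right sides sum to (-2) + (-1) + 2 + 1 + (-1) + 3 = 2. So 0 ≥ 2, which is false.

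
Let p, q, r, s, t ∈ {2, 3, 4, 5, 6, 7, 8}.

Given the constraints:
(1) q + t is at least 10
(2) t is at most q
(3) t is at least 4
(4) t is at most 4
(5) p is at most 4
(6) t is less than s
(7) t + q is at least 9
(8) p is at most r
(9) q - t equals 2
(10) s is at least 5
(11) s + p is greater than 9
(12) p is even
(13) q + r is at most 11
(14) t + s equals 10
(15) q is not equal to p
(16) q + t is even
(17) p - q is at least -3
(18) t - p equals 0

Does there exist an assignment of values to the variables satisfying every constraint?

One satisfying assignment is p = 4, q = 6, r = 5, s = 6, t = 4.
For the less obvious constraints — constraint 1: q + t = 10; constraint 7: t + q = 10; constraint 9: q - t = 2 — and the others hold by inspection.

Satisfiable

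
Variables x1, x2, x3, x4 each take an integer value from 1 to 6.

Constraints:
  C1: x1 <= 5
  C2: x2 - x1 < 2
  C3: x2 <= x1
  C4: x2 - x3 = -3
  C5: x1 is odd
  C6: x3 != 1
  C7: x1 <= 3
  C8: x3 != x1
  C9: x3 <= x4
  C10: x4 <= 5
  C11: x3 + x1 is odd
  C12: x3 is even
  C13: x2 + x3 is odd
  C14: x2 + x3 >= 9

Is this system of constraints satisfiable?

From constraints 3 and 7: x2 ≤ x1 ≤ 3. From constraints 9 and 10: x3 ≤ x4 ≤ 5. Hence x2 + x3 ≤ 8. But constraint 14 requires x2 + x3 ≥ 9, and 9 > 8. Contradiction.

Unsatisfiable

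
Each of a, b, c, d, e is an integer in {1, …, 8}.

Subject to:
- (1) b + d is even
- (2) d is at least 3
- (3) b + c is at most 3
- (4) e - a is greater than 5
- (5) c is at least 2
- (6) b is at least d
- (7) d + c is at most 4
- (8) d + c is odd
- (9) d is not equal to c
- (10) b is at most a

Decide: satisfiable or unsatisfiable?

Unsatisfiable

From constraints 2 and 6: b ≥ d ≥ 3. From constraint 5: c ≥ 2. Hence b + c ≥ 5. But constraint 3 requires b + c ≤ 3, and 3 < 5. Contradiction.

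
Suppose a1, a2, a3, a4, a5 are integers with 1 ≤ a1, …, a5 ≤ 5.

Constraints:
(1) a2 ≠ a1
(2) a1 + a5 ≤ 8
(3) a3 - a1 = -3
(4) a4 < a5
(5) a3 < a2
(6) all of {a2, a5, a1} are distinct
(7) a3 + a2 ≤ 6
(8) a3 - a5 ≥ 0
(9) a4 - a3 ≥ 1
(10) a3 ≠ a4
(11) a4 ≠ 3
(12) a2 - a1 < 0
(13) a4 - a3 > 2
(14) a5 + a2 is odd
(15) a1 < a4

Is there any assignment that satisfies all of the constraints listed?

Constraints 4, 5, 8, 12, and 15 give a3 < a2, a2 < a1, a1 < a4, a4 < a5, a5 ≤ a3. Chaining: a3 < a2 < a1 < a4 < a5 ≤ a3, which forces a3 < a3 — impossible.

Unsatisfiable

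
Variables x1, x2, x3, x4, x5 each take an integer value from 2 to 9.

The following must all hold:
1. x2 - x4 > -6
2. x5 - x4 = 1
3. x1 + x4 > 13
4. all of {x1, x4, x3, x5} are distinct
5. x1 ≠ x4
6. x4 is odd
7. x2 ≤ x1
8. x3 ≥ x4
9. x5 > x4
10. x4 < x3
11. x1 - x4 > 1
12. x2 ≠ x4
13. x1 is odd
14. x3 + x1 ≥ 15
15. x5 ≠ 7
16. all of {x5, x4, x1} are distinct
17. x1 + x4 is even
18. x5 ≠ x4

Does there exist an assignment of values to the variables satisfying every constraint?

Satisfiable

The assignment x1 = 9, x2 = 2, x3 = 8, x4 = 5, x5 = 6 works:
  constraint 1 holds since x2 - x4 = -3.
  constraint 2 holds since x5 - x4 = 1.
The rest check out directly.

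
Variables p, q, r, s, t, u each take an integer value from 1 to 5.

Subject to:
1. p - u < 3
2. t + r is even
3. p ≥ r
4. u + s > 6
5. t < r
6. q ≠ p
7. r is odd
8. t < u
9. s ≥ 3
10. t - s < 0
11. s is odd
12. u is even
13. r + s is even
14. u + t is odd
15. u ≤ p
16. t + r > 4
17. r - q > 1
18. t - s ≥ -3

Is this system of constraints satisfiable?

Satisfiable

The assignment p = 5, q = 3, r = 5, s = 3, t = 1, u = 4 works:
  constraint 1 holds since p - u = 1.
  constraint 4 holds since u + s = 7.
The rest check out directly.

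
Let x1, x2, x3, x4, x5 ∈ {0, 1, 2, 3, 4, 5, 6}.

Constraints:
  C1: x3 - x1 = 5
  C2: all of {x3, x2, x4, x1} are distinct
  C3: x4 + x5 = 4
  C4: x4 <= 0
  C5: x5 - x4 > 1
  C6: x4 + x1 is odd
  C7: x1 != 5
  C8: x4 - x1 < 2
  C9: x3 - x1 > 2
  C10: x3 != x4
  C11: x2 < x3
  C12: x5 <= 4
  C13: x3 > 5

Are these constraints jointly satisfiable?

Satisfiable

The assignment x1 = 1, x2 = 4, x3 = 6, x4 = 0, x5 = 4 works:
  constraint 1 holds since x3 - x1 = 5.
  constraint 3 holds since x4 + x5 = 4.
The rest check out directly.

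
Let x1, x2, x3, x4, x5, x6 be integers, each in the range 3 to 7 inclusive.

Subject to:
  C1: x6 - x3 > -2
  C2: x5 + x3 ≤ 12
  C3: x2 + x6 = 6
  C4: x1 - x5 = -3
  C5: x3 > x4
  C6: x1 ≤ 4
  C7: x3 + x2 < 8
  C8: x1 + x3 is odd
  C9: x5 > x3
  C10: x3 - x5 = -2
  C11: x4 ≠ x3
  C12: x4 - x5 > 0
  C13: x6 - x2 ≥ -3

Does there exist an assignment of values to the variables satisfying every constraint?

Constraints 5, 9, and 12 give x4 < x3, x3 < x5, x5 < x4. Chaining: x4 < x3 < x5 < x4, which forces x4 < x4 — impossible.

Unsatisfiable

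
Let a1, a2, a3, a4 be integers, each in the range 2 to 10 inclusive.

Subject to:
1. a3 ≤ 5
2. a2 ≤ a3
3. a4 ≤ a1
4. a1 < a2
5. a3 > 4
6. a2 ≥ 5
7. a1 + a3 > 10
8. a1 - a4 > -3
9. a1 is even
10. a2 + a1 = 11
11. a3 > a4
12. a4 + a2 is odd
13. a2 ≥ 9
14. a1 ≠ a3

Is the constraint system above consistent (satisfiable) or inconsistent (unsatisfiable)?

Unsatisfiable

From constraint 13: a2 ≥ 9. From constraints 1 and 2: a2 ≤ a3 and a3 ≤ 5, so a2 ≤ 5. But 5 < 9, so no value of a2 works.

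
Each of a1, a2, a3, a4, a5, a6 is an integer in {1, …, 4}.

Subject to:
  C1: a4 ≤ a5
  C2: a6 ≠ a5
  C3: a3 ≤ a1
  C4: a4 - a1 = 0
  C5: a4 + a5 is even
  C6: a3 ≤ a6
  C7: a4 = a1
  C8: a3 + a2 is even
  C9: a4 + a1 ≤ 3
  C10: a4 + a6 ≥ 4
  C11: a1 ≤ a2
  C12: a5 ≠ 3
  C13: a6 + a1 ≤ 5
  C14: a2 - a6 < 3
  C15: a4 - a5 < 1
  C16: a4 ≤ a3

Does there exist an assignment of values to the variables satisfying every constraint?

Satisfiable

Take a1 = 1, a2 = 3, a3 = 1, a4 = 1, a5 = 1, a6 = 3. Then constraint 4: a4 - a1 = 0; constraint 9: a4 + a1 = 2, and every other listed constraint is also met.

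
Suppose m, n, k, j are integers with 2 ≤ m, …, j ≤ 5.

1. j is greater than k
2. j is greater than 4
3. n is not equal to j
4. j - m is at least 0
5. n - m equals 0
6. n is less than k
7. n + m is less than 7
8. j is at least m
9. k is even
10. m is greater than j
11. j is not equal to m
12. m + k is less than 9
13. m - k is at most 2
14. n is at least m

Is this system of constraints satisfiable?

Unsatisfiable

Constraints 1, 6, 10, and 14 give k < j, j < m, m ≤ n, n < k. Chaining: k < j < m ≤ n < k, which forces k < k — impossible.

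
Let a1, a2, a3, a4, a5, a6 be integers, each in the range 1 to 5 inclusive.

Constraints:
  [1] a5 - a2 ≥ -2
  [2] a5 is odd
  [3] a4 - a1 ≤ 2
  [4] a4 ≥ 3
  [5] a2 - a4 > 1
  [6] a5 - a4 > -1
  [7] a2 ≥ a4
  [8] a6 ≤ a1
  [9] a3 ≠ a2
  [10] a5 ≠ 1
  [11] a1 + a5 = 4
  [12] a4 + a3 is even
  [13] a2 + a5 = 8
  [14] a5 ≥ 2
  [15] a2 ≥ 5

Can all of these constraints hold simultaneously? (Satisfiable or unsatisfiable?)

Satisfiable

One satisfying assignment is a1 = 1, a2 = 5, a3 = 1, a4 = 3, a5 = 3, a6 = 1.
For the less obvious constraints — constraint 1: a5 - a2 = -2; constraint 3: a4 - a1 = 2; constraint 5: a2 - a4 = 2 — and the others hold by inspection.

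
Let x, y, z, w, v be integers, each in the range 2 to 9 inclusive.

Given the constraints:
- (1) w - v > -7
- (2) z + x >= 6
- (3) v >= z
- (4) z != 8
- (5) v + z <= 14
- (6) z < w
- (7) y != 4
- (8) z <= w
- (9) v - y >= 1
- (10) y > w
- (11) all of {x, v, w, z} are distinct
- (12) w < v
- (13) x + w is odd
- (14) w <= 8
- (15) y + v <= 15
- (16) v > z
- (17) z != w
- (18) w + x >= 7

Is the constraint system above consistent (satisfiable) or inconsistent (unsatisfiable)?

Satisfiable

The assignment x = 5, y = 7, z = 3, w = 4, v = 8 works:
  constraint 1 holds since w - v = -4.
  constraint 2 holds since z + x = 8.
  constraint 5 holds since v + z = 11.
The rest check out directly.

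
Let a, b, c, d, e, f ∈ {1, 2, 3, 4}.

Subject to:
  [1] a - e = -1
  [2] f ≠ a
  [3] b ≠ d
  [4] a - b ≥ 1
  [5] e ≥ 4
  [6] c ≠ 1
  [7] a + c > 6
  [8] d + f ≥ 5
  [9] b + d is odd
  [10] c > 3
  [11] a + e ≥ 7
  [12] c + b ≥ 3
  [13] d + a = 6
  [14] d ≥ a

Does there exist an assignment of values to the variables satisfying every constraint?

Setting (a, b, c, d, e, f) = (3, 2, 4, 3, 4, 2) satisfies everything: constraint 1: a - e = -1; constraint 4: a - b = 1, and the others follow.

Satisfiable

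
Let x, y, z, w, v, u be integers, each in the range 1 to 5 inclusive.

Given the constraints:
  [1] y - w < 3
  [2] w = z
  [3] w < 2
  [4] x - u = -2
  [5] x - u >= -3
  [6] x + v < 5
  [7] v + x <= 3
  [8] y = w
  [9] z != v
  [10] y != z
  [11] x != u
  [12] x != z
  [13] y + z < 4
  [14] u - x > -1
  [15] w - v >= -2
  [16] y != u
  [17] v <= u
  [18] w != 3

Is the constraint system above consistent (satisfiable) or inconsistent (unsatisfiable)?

Unsatisfiable

From constraints 2 and 8, y = w = z, so y = z. But constraint 10 says y ≠ z. Contradiction.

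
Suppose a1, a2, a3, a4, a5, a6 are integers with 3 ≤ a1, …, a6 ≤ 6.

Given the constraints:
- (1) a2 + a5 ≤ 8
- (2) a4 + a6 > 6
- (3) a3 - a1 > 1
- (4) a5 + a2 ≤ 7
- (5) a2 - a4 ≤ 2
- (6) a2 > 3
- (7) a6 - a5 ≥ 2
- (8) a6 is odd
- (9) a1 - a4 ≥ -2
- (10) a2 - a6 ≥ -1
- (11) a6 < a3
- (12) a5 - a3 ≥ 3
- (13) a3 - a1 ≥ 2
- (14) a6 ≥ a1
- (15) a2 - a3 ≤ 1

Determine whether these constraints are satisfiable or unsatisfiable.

Unsatisfiable

Constraints 5, 7, 9, 10, 12, and 13 give a3 − a1 ≥ 2, a1 − a4 ≥ -2, a4 − a2 ≥ -2, a2 − a6 ≥ -1, a6 − a5 ≥ 2, a5 − a3 ≥ 3.
Adding all 6 inequalities: the left sides telescope to 0, and the right sides sum to 2 + (-2) + (-2) + (-1) + 2 + 3 = 2. So 0 ≥ 2, which is false.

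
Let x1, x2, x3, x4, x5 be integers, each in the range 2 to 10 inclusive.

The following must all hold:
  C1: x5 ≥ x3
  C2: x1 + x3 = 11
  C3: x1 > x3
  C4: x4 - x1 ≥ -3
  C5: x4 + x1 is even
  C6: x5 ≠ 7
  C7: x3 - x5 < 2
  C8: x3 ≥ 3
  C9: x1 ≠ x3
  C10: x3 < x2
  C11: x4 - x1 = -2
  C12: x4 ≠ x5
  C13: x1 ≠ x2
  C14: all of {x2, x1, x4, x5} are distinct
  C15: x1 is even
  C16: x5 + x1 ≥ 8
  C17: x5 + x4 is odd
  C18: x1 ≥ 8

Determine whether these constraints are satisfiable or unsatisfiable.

Satisfiable

One satisfying assignment is x1 = 8, x2 = 10, x3 = 3, x4 = 6, x5 = 3.
For the less obvious constraints — constraint 2: x1 + x3 = 11; constraint 4: x4 - x1 = -2; constraint 7: x3 - x5 = 0 — and the others hold by inspection.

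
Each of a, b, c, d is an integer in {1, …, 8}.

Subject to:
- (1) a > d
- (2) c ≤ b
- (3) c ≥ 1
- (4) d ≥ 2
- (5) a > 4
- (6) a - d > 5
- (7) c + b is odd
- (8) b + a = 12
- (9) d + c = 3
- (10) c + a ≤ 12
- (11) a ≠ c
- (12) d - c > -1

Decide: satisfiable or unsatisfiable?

Try a = 8, b = 4, c = 1, d = 2.
Check constraint 6: a - d = 6; constraint 8: b + a = 12. The remaining constraints are straightforward to verify.

Satisfiable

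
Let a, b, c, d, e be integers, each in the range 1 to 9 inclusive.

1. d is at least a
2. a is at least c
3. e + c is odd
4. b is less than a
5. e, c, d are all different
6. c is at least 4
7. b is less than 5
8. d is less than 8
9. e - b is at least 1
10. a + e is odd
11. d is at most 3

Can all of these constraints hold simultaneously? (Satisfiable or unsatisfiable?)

Unsatisfiable

From constraints 2 and 6: a ≥ c and c ≥ 4, so a ≥ 4. From constraints 1 and 11: a ≤ d and d ≤ 3, so a ≤ 3. But 3 < 4, so no value of a works.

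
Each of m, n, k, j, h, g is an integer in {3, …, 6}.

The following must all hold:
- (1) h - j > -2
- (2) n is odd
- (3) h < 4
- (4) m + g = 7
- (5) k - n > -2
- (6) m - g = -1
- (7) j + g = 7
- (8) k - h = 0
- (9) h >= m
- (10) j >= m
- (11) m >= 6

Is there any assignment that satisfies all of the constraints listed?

From constraints 9 and 11: h ≥ m and m ≥ 6, so h ≥ 6. From constraint 3: h ≤ 3. But 3 < 6, so no value of h works.

Unsatisfiable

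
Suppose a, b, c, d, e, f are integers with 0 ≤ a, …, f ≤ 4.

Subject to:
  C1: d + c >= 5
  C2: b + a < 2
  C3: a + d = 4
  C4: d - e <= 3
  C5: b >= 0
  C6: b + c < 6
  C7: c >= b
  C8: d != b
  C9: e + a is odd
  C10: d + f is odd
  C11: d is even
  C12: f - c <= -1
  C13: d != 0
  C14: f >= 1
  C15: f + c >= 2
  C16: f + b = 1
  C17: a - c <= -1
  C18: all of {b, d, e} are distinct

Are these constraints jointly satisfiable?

Satisfiable

Take a = 0, b = 0, c = 4, d = 4, e = 1, f = 1. Then constraint 1: d + c = 8; constraint 2: b + a = 0; constraint 3: a + d = 4, and every other listed constraint is also met.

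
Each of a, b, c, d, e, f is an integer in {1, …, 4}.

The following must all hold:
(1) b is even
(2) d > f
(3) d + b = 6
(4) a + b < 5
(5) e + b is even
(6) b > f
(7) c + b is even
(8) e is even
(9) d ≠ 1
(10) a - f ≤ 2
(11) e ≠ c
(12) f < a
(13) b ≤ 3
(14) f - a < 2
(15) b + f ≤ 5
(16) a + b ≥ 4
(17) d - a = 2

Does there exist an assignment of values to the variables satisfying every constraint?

Satisfiable

Try a = 2, b = 2, c = 4, d = 4, e = 2, f = 1.
Check constraint 3: d + b = 6; constraint 4: a + b = 4. The remaining constraints are straightforward to verify.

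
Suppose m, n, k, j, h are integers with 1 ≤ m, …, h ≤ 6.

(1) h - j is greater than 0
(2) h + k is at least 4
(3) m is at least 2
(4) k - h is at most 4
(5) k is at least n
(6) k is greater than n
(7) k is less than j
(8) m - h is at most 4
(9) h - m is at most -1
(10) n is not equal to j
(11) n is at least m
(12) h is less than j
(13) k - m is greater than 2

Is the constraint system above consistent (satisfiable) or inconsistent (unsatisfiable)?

Constraints 1, 6, 7, 9, and 11 give k < j, j < h, h < m, m ≤ n, n < k. Chaining: k < j < h < m ≤ n < k, which forces k < k — impossible.

Unsatisfiable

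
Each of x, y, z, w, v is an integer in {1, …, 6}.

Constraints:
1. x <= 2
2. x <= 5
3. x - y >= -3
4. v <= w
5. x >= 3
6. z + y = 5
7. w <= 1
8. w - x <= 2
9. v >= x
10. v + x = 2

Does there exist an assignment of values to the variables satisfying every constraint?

From constraints 5 and 9: v ≥ x and x ≥ 3, so v ≥ 3. From constraints 4 and 7: v ≤ w and w ≤ 1, so v ≤ 1. But 1 < 3, so no value of v works.

Unsatisfiable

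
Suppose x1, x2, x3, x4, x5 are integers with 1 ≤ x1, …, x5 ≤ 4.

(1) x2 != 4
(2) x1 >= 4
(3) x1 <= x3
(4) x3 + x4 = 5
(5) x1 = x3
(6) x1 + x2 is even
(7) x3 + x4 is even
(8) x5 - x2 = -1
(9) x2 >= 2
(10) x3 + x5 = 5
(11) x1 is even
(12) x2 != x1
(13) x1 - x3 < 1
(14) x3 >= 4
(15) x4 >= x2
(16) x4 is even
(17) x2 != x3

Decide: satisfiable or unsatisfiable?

From constraints 2 and 3: x3 ≥ x1 ≥ 4. From constraints 9 and 15: x4 ≥ x2 ≥ 2. Hence x3 + x4 ≥ 6. But constraint 4 requires x3 + x4 = 5, and 5 < 6. Contradiction.

Unsatisfiable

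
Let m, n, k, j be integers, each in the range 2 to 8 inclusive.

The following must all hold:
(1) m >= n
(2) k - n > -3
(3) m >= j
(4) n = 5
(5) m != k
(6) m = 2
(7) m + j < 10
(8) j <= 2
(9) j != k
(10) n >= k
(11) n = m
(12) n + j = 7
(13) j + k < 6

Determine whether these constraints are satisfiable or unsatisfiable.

Constraint 4 fixes n = 5 and constraint 6 fixes m = 2, but constraint 11 requires n = m. Since 5 ≠ 2, contradiction.

Unsatisfiable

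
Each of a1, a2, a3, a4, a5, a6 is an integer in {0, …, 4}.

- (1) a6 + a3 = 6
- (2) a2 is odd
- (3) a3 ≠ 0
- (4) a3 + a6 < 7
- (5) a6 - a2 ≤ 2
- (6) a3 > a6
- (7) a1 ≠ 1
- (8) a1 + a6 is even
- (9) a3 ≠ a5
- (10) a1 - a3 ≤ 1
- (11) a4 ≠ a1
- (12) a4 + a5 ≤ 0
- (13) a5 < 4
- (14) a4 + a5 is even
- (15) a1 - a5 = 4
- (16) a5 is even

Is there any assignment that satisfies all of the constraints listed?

Take a1 = 4, a2 = 1, a3 = 4, a4 = 0, a5 = 0, a6 = 2. Then constraint 1: a6 + a3 = 6; constraint 4: a3 + a6 = 6, and every other listed constraint is also met.

Satisfiable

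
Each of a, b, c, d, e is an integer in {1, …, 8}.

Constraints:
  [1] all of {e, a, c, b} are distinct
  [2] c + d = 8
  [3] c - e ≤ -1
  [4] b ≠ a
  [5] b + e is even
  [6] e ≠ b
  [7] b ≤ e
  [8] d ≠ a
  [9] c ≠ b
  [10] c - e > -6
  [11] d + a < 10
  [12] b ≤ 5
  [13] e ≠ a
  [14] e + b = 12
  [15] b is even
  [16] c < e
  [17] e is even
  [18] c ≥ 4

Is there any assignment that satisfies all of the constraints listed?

Satisfiable

One satisfying assignment is a = 6, b = 4, c = 5, d = 3, e = 8.
For the less obvious constraints — constraint 2: c + d = 8; constraint 3: c - e = -3 — and the others hold by inspection.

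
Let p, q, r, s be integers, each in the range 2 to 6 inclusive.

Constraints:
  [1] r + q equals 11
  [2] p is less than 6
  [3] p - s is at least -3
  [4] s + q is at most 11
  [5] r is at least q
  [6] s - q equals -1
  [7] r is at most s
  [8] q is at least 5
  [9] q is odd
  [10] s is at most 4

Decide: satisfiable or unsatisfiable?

From constraints 5 and 8: r ≥ q and q ≥ 5, so r ≥ 5. From constraints 7 and 10: r ≤ s and s ≤ 4, so r ≤ 4. But 4 < 5, so no value of r works.

Unsatisfiable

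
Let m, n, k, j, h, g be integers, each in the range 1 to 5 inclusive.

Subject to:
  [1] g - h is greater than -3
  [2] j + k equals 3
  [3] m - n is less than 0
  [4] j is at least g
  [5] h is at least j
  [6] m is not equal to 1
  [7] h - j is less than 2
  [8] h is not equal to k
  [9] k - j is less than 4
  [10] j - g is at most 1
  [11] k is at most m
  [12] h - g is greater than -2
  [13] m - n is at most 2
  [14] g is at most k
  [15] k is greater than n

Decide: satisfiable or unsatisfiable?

Unsatisfiable

Constraints 3, 11, and 15 give k ≤ m, m < n, n < k. Chaining: k ≤ m < n < k, which forces k < k — impossible.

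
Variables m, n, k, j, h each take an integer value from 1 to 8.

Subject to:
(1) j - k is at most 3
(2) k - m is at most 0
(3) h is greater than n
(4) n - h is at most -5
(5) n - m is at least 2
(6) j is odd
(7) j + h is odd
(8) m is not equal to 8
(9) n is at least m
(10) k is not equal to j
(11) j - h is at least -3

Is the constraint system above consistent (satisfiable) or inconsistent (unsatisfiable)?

Constraints 1, 2, 4, 5, and 11 give j − h ≥ -3, h − n ≥ 5, n − m ≥ 2, m − k ≥ 0, k − j ≥ -3.
Adding all 5 inequalities: the left sides telescope to 0, and the right sides sum to (-3) + 5 + 2 + 0 + (-3) = 1. So 0 ≥ 1, which is false.

Unsatisfiable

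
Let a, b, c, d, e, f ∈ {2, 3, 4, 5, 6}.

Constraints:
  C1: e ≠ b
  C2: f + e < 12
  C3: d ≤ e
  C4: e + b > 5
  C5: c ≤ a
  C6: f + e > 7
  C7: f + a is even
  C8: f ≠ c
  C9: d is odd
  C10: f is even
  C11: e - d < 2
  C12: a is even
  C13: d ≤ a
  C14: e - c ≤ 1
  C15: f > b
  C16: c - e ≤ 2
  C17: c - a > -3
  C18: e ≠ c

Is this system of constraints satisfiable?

Satisfiable

The assignment a = 6, b = 2, c = 5, d = 3, e = 4, f = 6 works:
  constraint 2 holds since f + e = 10.
  constraint 4 holds since e + b = 6.
  constraint 6 holds since f + e = 10.
The rest check out directly.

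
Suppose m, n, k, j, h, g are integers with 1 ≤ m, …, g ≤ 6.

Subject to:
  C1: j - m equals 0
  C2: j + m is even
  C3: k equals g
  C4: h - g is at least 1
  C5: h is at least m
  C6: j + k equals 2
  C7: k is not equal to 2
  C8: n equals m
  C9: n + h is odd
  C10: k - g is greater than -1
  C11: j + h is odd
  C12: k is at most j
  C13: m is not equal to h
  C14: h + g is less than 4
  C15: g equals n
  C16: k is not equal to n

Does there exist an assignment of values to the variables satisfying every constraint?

From constraints 3 and 15, k = g = n, so k = n. But constraint 16 says k ≠ n. Contradiction.

Unsatisfiable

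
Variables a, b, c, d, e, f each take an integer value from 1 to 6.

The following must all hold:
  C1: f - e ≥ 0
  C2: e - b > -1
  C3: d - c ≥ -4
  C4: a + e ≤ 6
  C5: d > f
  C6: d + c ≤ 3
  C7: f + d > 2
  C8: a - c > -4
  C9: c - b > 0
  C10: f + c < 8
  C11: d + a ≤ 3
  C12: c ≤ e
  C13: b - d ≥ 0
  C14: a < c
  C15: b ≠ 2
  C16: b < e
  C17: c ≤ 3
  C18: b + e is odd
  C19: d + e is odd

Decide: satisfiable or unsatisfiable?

Constraints 1, 5, 9, 12, and 13 give d ≤ b, b < c, c ≤ e, e ≤ f, f < d. Chaining: d ≤ b < c ≤ e ≤ f < d, which forces d < d — impossible.

Unsatisfiable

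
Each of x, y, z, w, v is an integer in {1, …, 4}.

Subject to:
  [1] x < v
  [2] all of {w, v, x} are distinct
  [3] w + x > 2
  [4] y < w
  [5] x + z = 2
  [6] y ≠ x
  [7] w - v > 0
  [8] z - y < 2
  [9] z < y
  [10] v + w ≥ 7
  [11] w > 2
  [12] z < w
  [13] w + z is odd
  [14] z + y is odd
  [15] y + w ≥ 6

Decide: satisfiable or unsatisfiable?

The assignment x = 1, y = 2, z = 1, w = 4, v = 3 works:
  constraint 3 holds since w + x = 5.
  constraint 5 holds since x + z = 2.
  constraint 7 holds since w - v = 1.
The rest check out directly.

Satisfiable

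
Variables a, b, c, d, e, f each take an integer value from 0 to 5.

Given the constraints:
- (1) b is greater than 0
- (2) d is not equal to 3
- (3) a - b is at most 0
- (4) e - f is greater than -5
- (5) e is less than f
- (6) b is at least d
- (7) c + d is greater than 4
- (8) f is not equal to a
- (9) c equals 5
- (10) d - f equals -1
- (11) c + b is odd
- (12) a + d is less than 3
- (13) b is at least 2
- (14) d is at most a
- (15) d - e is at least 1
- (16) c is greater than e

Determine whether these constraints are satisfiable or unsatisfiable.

Satisfiable

Try a = 1, b = 2, c = 5, d = 1, e = 0, f = 2.
Check constraint 3: a - b = -1; constraint 4: e - f = -2. The remaining constraints are straightforward to verify.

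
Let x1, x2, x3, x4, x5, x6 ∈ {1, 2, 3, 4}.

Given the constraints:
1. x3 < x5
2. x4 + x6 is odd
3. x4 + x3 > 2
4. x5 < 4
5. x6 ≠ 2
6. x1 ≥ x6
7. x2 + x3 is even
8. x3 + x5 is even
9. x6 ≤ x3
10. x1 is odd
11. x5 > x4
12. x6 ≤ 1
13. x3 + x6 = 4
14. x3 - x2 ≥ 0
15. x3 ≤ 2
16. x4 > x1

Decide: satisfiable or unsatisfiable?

Unsatisfiable

From constraint 15: x3 ≤ 2. From constraint 12: x6 ≤ 1. Hence x3 + x6 ≤ 3. But constraint 13 requires x3 + x6 = 4, and 4 > 3. Contradiction.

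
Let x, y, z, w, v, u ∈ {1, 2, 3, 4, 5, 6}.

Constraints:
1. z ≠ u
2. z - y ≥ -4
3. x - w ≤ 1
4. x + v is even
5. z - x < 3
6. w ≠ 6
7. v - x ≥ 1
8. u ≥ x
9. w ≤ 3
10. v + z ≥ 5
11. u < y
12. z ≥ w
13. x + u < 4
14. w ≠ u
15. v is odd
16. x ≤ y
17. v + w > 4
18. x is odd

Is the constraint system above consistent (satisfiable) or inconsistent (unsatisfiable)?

The assignment x = 1, y = 6, z = 3, w = 3, v = 3, u = 2 works:
  constraint 2 holds since z - y = -3.
  constraint 3 holds since x - w = -2.
The rest check out directly.

Satisfiable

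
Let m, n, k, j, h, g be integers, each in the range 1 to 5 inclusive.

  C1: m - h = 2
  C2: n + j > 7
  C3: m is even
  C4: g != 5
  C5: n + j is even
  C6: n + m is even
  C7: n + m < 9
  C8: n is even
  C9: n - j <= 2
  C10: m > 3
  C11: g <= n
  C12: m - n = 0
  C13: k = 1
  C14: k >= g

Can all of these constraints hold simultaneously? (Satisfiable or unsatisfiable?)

One satisfying assignment is m = 4, n = 4, k = 1, j = 4, h = 2, g = 1.
For the less obvious constraints — constraint 1: m - h = 2; constraint 2: n + j = 8 — and the others hold by inspection.

Satisfiable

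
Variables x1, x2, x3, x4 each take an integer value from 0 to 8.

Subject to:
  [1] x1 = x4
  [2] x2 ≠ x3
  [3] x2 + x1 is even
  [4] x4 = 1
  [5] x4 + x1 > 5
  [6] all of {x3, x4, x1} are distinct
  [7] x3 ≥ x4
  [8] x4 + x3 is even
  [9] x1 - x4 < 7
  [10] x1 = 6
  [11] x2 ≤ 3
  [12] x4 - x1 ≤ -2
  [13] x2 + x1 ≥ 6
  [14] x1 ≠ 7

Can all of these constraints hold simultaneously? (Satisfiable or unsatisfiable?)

Constraint 10 fixes x1 = 6 and constraint 4 fixes x4 = 1, but constraint 1 requires x1 = x4. Since 6 ≠ 1, contradiction.

Unsatisfiable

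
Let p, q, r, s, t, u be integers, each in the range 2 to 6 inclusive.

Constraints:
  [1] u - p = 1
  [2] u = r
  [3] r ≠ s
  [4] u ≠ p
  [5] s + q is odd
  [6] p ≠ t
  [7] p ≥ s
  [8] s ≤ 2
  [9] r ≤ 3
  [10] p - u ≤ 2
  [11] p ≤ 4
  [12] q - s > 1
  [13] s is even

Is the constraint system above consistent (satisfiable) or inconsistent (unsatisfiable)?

Satisfiable

Try p = 2, q = 5, r = 3, s = 2, t = 6, u = 3.
Check constraint 1: u - p = 1; constraint 10: p - u = -1. The remaining constraints are straightforward to verify.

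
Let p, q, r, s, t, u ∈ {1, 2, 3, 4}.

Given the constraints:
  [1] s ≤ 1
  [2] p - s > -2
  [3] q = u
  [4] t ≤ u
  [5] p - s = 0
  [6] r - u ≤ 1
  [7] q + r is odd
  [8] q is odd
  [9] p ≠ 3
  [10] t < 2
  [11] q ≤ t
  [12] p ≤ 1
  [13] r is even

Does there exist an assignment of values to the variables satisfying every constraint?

One satisfying assignment is p = 1, q = 1, r = 2, s = 1, t = 1, u = 1.
For the less obvious constraints — constraint 2: p - s = 0; constraint 5: p - s = 0 — and the others hold by inspection.

Satisfiable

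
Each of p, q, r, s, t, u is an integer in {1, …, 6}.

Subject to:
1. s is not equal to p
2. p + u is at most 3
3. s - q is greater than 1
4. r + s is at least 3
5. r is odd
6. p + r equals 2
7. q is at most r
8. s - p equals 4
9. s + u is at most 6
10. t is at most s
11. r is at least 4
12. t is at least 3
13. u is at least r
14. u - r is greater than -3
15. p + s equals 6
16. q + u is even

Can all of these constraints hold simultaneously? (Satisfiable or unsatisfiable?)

From constraints 10 and 12: s ≥ t ≥ 3. From constraints 11 and 13: u ≥ r ≥ 4. Hence s + u ≥ 7. But constraint 9 requires s + u ≤ 6, and 6 < 7. Contradiction.

Unsatisfiable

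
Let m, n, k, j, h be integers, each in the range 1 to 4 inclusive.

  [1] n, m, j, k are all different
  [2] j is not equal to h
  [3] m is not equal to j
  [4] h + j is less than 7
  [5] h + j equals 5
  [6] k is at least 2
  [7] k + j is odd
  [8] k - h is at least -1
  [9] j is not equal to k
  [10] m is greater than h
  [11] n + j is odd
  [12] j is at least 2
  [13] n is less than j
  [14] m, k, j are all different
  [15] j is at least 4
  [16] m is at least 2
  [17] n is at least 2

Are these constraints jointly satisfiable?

Unsatisfiable

Constraints 6, 12, 16, and 17 confine each of n, m, j, k to the 3 values {2, …, 4} (the domain already gives each ≤ 4).
Constraint 1 requires all 4 of them to be distinct, but only 3 values are available — impossible by the pigeonhole principle.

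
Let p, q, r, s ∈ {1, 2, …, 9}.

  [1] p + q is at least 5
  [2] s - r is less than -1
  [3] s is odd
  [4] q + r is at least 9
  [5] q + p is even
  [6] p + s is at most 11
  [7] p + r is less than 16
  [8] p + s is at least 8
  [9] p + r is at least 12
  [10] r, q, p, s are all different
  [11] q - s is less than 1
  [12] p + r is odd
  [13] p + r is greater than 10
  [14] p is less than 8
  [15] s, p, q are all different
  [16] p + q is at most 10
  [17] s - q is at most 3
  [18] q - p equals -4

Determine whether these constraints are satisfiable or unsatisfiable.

One satisfying assignment is p = 6, q = 2, r = 7, s = 3.
For the less obvious constraints — constraint 1: p + q = 8; constraint 2: s - r = -4; constraint 4: q + r = 9 — and the others hold by inspection.

Satisfiable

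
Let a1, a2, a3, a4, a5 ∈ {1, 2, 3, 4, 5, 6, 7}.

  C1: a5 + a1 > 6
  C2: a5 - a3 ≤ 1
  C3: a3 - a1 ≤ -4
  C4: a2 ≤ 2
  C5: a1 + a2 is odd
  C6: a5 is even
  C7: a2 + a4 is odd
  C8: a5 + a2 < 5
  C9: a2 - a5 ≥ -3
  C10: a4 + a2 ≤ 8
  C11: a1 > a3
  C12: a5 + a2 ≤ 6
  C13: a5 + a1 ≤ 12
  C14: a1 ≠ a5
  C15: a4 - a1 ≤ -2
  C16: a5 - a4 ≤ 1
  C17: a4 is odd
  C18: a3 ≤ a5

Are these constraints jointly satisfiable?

Satisfiable

The assignment a1 = 7, a2 = 2, a3 = 2, a4 = 3, a5 = 2 works:
  constraint 1 holds since a5 + a1 = 9.
  constraint 2 holds since a5 - a3 = 0.
The rest check out directly.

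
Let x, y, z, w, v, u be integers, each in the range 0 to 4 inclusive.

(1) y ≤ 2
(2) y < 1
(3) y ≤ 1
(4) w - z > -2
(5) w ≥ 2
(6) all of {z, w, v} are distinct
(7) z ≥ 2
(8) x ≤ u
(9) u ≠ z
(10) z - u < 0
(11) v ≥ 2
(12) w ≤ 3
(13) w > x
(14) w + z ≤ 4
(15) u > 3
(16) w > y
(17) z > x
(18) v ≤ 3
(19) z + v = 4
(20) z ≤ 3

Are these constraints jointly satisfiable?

Constraints 5, 7, 11, 12, 18, and 20 confine each of z, w, v to the 2 values {2, 3}.
Constraint 6 requires all 3 of them to be distinct, but only 2 values are available — impossible by the pigeonhole principle.

Unsatisfiable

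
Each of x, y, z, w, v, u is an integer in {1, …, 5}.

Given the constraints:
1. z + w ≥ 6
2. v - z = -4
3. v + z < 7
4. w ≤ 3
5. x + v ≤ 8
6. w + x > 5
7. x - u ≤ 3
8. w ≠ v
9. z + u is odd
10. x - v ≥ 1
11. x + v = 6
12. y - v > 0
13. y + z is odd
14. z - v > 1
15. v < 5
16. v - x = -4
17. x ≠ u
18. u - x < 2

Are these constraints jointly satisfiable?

Setting (x, y, z, w, v, u) = (5, 4, 5, 2, 1, 4) satisfies everything: constraint 1: z + w = 7; constraint 2: v - z = -4; constraint 3: v + z = 6, and the others follow.

Satisfiable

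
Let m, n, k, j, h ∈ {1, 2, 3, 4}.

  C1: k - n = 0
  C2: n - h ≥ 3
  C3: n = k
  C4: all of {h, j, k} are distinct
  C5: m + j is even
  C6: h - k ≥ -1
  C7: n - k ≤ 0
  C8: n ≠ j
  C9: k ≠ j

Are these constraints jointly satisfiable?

Constraints 2, 6, and 7 give h − k ≥ -1, k − n ≥ 0, n − h ≥ 3.
Adding all 3 inequalities: the left sides telescope to 0, and the right sides sum to (-1) + 0 + 3 = 2. So 0 ≥ 2, which is false.

Unsatisfiable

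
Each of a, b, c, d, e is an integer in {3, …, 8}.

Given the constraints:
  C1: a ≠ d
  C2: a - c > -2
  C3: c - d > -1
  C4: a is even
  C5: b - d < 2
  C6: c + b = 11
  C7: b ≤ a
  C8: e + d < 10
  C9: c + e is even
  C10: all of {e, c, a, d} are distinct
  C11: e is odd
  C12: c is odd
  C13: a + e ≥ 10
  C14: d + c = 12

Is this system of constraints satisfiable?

Satisfiable

Setting (a, b, c, d, e) = (8, 4, 7, 5, 3) satisfies everything: constraint 2: a - c = 1; constraint 3: c - d = 2; constraint 5: b - d = -1, and the others follow.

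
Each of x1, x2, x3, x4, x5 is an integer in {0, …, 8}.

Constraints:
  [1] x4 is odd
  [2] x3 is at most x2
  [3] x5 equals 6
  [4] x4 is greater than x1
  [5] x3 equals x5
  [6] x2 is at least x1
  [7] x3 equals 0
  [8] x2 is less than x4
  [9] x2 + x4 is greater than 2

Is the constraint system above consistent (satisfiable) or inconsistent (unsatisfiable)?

Constraint 7 fixes x3 = 0 and constraint 3 fixes x5 = 6, but constraint 5 requires x3 = x5. Since 0 ≠ 6, contradiction.

Unsatisfiable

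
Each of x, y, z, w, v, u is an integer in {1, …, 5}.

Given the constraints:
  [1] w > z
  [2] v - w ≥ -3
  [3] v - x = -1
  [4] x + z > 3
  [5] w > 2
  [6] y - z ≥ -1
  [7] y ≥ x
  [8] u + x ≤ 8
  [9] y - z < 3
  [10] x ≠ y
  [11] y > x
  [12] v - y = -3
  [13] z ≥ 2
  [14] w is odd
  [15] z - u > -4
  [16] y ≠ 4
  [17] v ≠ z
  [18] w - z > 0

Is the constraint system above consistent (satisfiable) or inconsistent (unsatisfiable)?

One satisfying assignment is x = 3, y = 5, z = 3, w = 5, v = 2, u = 5.
For the less obvious constraints — constraint 2: v - w = -3; constraint 3: v - x = -1; constraint 4: x + z = 6 — and the others hold by inspection.

Satisfiable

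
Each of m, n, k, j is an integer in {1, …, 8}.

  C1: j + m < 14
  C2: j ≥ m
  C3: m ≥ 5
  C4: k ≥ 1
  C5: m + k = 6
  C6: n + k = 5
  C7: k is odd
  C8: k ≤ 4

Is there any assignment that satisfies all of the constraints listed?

The assignment m = 5, n = 4, k = 1, j = 6 works:
  constraint 1 holds since j + m = 11.
  constraint 5 holds since m + k = 6.
  constraint 6 holds since n + k = 5.
The rest check out directly.

Satisfiable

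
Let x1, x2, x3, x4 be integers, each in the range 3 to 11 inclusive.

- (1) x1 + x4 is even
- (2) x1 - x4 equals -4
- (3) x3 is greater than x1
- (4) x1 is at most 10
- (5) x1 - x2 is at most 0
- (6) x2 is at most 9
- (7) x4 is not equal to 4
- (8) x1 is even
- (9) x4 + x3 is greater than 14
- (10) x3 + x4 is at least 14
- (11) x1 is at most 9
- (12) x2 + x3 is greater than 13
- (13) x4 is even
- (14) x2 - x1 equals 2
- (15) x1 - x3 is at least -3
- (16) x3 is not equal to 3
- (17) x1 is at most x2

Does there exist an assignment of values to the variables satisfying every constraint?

Satisfiable

Setting (x1, x2, x3, x4) = (6, 8, 7, 10) satisfies everything: constraint 2: x1 - x4 = -4; constraint 5: x1 - x2 = -2, and the others follow.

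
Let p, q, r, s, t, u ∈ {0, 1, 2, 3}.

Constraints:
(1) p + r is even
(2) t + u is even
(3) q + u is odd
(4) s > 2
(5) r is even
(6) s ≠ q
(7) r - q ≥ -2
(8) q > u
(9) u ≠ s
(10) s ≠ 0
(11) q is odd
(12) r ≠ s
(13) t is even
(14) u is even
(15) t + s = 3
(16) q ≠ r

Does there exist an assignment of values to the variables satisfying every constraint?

Satisfiable

The assignment p = 0, q = 1, r = 0, s = 3, t = 0, u = 0 works:
  constraint 1 holds since p + r = 0 is even.
  constraint 7 holds since r - q = -1.
  constraint 15 holds since t + s = 3.
The rest check out directly.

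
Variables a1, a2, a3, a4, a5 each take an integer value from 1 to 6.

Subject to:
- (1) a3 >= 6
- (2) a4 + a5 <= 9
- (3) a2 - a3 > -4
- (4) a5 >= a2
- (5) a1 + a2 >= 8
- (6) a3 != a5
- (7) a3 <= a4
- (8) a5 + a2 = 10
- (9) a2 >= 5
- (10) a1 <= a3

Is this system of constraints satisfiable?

From constraints 1 and 7: a4 ≥ a3 ≥ 6. From constraints 4 and 9: a5 ≥ a2 ≥ 5. Hence a4 + a5 ≥ 11. But constraint 2 requires a4 + a5 ≤ 9, and 9 < 11. Contradiction.

Unsatisfiable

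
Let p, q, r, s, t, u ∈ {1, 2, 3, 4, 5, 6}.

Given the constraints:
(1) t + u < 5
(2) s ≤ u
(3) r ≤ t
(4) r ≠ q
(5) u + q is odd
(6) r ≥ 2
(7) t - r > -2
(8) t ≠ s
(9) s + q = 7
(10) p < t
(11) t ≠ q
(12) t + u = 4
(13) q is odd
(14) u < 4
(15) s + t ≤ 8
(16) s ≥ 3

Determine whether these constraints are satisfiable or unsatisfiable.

From constraints 3 and 6: t ≥ r ≥ 2. From constraints 2 and 16: u ≥ s ≥ 3. Hence t + u ≥ 5. But constraint 12 requires t + u = 4, and 4 < 5. Contradiction.

Unsatisfiable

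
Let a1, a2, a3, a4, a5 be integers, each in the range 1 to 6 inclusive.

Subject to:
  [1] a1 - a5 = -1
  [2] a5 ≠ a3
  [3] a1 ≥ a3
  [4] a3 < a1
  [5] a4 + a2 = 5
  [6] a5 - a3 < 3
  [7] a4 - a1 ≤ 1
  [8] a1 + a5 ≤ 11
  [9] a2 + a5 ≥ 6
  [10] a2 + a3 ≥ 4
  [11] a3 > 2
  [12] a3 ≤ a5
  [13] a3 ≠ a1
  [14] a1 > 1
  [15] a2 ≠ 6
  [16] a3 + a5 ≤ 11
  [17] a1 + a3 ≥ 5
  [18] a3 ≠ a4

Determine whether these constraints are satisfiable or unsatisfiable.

The assignment a1 = 4, a2 = 3, a3 = 3, a4 = 2, a5 = 5 works:
  constraint 1 holds since a1 - a5 = -1.
  constraint 5 holds since a4 + a2 = 5.
  constraint 6 holds since a5 - a3 = 2.
The rest check out directly.

Satisfiable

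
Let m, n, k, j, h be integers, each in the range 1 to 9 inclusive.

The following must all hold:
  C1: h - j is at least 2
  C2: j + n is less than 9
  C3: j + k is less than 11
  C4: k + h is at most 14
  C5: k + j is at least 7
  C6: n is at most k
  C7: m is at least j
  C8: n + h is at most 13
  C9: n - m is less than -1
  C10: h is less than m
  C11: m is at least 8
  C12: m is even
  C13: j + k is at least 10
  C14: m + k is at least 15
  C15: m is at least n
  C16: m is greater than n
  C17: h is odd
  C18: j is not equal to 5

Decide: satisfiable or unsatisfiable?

Satisfiable

Try m = 8, n = 5, k = 9, j = 1, h = 5.
Check constraint 1: h - j = 4; constraint 2: j + n = 6. The remaining constraints are straightforward to verify.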